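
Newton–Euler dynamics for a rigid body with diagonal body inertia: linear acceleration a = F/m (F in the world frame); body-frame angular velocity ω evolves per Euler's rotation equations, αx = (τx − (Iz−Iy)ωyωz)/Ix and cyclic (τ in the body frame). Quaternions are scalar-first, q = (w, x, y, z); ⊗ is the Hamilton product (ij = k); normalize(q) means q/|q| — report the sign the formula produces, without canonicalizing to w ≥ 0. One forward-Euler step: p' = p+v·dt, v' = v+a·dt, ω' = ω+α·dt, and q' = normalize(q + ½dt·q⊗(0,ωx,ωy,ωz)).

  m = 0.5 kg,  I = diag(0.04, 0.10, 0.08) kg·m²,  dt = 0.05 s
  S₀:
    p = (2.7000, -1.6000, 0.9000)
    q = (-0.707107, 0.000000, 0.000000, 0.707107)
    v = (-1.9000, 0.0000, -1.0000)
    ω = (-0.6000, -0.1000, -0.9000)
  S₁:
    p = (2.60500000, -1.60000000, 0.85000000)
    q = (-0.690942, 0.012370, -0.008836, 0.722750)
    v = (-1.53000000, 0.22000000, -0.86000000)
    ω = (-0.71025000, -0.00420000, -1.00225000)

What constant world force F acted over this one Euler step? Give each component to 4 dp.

F = (3.7000, 2.2000, 1.4000)

velocity change Δv = (0.37000000, 0.22000000, 0.14000000)
applied force F = (3.7000, 2.2000, 1.4000)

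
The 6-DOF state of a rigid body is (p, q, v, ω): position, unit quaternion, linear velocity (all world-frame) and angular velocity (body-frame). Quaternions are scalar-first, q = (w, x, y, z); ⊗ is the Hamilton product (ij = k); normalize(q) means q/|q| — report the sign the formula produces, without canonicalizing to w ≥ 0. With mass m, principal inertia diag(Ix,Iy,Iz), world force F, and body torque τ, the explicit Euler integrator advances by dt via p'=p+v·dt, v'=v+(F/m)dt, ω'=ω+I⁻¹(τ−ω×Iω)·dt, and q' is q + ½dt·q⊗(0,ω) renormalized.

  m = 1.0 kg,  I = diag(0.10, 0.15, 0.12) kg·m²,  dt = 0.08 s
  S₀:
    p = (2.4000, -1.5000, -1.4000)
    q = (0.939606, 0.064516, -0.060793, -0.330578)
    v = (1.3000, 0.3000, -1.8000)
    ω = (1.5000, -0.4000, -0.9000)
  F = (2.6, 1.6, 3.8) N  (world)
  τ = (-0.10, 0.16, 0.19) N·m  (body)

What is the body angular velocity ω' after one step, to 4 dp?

ω' = (1.4286, -0.3291, -0.7533)

(τ − ω×Iω)/I = (-0.8920, 0.8867, 1.8333)
new body rate ω' = (1.4286, -0.3291, -0.7533)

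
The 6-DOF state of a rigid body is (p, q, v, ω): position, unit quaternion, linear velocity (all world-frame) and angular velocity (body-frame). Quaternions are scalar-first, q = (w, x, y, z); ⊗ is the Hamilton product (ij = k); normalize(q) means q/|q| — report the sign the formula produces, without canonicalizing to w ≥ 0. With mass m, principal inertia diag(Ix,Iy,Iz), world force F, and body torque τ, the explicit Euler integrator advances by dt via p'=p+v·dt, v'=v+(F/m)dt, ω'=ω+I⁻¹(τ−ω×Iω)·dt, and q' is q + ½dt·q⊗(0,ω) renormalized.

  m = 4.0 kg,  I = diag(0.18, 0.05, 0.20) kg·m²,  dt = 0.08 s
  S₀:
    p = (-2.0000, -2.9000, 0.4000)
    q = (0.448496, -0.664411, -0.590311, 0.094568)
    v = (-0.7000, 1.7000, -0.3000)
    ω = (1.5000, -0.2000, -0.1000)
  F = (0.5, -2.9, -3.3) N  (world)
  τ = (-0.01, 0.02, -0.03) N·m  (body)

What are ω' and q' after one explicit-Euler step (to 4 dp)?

angular accel α = (-0.0722, 0.3400, -0.3450)
ω + α·dt = (1.4942, -0.1728, -0.1276)
2q̇ = q⊗(0,ω) = (0.8880111, 0.7506887, -0.0142883, 0.9734991)
q + ½dt·q⊗(0,ω), renormalized = (0.4831, -0.6332, -0.5898, 0.1333)

ω' = (1.4942, -0.1728, -0.1276)
q' = (0.4831, -0.6332, -0.5898, 0.1333)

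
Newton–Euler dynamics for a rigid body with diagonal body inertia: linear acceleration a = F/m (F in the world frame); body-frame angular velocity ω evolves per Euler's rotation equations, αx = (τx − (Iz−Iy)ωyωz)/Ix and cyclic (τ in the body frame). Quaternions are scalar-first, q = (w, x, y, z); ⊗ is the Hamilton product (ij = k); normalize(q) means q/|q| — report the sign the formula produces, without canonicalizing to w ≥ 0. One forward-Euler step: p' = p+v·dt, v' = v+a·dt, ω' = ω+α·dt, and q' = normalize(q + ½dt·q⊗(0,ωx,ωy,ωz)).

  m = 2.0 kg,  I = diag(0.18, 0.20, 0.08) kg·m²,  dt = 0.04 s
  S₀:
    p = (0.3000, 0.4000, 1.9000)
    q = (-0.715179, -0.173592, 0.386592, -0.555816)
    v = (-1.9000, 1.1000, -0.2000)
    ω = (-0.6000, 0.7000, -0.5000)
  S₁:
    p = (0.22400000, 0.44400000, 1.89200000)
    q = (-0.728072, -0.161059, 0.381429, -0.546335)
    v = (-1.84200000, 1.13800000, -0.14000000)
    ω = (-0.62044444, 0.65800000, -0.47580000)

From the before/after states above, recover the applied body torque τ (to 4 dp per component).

ω₁ − ω₀ = (-0.02044444, -0.04200000, 0.02420000)
τ = I·(Δω/dt) + ω₀×(Iω₀) = (-0.0500, -0.1800, 0.0400)

τ = (-0.0500, -0.1800, 0.0400)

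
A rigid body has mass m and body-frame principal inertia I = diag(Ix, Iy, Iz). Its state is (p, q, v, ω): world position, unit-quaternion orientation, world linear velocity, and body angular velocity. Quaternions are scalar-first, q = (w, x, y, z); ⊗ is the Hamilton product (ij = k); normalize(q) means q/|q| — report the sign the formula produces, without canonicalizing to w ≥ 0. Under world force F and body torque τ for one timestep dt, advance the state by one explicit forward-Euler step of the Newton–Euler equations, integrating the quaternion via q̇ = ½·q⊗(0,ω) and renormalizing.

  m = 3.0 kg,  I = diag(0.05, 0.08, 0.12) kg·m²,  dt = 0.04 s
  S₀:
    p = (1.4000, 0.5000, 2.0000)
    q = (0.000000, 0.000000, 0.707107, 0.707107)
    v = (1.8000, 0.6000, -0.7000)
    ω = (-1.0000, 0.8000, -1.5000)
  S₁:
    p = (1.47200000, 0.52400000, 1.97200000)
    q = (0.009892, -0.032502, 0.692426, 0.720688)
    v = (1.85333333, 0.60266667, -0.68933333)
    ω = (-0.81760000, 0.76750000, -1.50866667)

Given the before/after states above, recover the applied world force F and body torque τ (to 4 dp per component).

F = (4.0000, 0.2000, 0.8000)
τ = (0.1800, -0.1700, -0.0500)

velocity change Δv = (0.05333333, 0.00266667, 0.01066667)
F = m·Δv/dt = (4.0000, 0.2000, 0.8000)
Δω = ω₁−ω₀ = (0.18240000, -0.03250000, -0.00866667)
gyro term ω₀×Iω₀ = (-0.0480, -0.1050, -0.0240)
applied torque τ = (0.1800, -0.1700, -0.0500)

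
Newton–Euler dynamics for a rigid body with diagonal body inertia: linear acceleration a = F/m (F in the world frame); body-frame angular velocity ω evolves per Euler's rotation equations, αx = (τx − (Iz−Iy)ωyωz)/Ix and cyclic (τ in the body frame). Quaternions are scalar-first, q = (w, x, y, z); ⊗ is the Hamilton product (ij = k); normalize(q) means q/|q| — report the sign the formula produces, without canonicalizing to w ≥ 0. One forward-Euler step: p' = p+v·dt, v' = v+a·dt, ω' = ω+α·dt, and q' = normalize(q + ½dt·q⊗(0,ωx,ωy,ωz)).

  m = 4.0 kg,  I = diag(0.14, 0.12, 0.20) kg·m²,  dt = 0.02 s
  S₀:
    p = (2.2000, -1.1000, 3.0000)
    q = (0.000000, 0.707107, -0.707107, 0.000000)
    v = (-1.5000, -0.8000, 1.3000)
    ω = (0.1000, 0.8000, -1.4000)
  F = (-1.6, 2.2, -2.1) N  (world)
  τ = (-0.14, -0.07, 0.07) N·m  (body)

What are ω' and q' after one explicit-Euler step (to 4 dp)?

ω' = (0.0928, 0.7869, -1.3928)
q' = (0.0049, 0.7169, -0.6971, 0.0064)

gyro term ω×Iω = (-0.0896, 0.0084, -0.0016)
angular accel α = (-0.3600, -0.6533, 0.3580)
ω + α·dt = (0.0928, 0.7869, -1.3928)
q⊗(0,ω) = (0.4949749, 0.9899498, 0.9899498, 0.6363963)
updated quaternion q' = (0.0049, 0.7169, -0.6971, 0.0064)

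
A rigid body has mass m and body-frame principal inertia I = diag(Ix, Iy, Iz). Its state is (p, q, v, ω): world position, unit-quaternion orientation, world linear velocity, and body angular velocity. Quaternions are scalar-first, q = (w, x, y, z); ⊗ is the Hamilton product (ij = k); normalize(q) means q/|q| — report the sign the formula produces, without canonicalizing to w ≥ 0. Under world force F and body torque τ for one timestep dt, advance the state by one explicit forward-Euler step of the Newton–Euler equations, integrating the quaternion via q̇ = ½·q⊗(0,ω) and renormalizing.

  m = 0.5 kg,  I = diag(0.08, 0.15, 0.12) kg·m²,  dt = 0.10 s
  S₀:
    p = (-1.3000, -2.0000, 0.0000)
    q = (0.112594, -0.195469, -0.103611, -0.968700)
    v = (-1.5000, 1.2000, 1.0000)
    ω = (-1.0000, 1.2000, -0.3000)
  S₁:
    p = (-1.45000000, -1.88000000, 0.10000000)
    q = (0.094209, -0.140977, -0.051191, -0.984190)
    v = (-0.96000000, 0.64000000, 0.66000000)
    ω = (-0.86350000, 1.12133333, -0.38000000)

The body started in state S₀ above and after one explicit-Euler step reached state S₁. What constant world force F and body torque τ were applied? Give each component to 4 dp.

F = (2.7000, -2.8000, -1.7000)
τ = (0.1200, -0.1300, -0.1800)

Δv = v₁−v₀ = (0.54000000, -0.56000000, -0.34000000)
F = m·Δv/dt = (2.7000, -2.8000, -1.7000)
ω₁ − ω₀ = (0.13650000, -0.07866667, -0.08000000)
precession coupling = (0.0108, -0.0120, -0.0840)
τ = I·(Δω/dt) + ω₀×(Iω₀) = (0.1200, -0.1300, -0.1800)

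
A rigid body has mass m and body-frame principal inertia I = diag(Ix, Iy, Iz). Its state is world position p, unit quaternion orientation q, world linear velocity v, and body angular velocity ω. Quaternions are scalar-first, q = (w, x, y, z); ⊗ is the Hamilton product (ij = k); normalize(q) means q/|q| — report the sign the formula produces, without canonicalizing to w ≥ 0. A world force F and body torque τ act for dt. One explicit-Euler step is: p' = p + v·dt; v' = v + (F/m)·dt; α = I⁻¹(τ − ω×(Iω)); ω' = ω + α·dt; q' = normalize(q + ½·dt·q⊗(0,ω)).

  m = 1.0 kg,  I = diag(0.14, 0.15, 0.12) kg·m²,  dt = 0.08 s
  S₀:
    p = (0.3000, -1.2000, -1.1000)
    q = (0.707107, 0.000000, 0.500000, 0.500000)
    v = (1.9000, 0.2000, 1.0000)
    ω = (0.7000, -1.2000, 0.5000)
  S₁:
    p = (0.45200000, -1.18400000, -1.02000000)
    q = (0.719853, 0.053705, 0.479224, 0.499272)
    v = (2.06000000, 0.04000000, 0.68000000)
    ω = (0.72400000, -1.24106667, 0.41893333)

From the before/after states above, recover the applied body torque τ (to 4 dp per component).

ω₁ − ω₀ = (0.02400000, -0.04106667, -0.08106667)
τ = I·(Δω/dt) + ω₀×(Iω₀) = (0.0600, -0.0700, -0.1300)

τ = (0.0600, -0.0700, -0.1300)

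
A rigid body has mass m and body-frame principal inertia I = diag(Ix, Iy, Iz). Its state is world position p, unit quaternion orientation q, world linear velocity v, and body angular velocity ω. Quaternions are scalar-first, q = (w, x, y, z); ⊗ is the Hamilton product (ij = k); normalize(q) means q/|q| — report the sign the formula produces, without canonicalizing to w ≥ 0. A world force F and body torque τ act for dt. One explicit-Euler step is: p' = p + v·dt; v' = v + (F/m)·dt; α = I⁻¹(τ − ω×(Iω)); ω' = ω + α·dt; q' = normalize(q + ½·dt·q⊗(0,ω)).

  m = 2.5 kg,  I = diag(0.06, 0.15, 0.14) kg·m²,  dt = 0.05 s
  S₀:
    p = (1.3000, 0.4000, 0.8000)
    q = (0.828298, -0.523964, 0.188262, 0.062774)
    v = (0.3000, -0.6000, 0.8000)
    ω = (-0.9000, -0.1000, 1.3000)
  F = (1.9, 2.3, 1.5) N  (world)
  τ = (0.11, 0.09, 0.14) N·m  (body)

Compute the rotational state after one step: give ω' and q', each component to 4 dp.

gyro term ω×Iω = (0.0013, 0.0936, 0.0081)
(τ − ω×Iω)/I = (1.8117, -0.0240, 0.9421)
ω + α·dt = (-0.8094, -0.1012, 1.3471)
q⊗(0,ω) = (-0.5343476, -0.4944502, 0.5418268, 1.2986196)
updated quaternion q' = (0.8143, -0.5359, 0.2016, 0.0952)

ω' = (-0.8094, -0.1012, 1.3471)
q' = (0.8143, -0.5359, 0.2016, 0.0952)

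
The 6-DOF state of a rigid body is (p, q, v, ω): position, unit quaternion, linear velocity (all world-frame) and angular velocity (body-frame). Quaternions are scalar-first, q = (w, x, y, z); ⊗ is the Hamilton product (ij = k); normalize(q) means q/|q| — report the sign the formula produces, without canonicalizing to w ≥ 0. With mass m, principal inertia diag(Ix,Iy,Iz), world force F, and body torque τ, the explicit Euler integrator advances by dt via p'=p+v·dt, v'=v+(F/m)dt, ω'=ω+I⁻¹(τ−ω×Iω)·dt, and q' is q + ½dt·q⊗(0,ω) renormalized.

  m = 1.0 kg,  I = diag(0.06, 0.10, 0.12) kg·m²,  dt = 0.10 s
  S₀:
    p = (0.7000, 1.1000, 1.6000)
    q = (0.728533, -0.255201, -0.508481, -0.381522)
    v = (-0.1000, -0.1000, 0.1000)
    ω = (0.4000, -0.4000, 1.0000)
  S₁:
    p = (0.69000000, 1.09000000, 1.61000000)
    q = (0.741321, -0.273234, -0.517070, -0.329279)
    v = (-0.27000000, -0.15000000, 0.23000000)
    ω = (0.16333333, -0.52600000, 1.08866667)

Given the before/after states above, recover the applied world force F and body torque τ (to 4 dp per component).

v₁ − v₀ = (-0.17000000, -0.05000000, 0.13000000)
F = m·Δv/dt = (-1.7000, -0.5000, 1.3000)
rate change Δω = (-0.23666667, -0.12600000, 0.08866667)
gyro term ω₀×Iω₀ = (-0.0080, -0.0240, -0.0064)
I·α + gyro = (-0.1500, -0.1500, 0.1000)

F = (-1.7000, -0.5000, 1.3000)
τ = (-0.1500, -0.1500, 0.1000)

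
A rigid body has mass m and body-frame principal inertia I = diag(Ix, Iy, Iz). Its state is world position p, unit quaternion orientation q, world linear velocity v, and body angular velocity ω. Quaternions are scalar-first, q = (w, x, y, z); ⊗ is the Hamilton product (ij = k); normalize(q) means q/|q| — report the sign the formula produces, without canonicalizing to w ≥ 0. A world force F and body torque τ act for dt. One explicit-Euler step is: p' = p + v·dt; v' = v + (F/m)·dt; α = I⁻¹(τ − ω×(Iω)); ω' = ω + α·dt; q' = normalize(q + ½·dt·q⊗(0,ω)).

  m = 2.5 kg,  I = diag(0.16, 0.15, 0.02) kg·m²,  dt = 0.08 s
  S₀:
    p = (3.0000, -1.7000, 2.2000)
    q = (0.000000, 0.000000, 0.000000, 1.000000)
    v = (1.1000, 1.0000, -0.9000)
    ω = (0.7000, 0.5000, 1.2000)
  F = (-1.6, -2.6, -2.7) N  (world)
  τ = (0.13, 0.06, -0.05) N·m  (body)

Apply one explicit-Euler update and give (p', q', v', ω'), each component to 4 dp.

(τ − ω×Iω)/I = (1.3000, -0.3840, -2.3250)
ω' = ω + α·dt = (0.8040, 0.4693, 1.0140)
q⊗(0,ω) = (-1.2000000, -0.5000000, 0.7000000, 0.0000000)
q' = normalize(q + ½dt·q⊗(0,ω)) = (-0.0479, -0.0200, 0.0280, 0.9983)
p + v·dt = (3.0880, -1.6200, 2.1280)
v + (F/m)dt = (1.0488, 0.9168, -0.9864)

p' = (3.0880, -1.6200, 2.1280)
q' = (-0.0479, -0.0200, 0.0280, 0.9983)
v' = (1.0488, 0.9168, -0.9864)
ω' = (0.8040, 0.4693, 1.0140)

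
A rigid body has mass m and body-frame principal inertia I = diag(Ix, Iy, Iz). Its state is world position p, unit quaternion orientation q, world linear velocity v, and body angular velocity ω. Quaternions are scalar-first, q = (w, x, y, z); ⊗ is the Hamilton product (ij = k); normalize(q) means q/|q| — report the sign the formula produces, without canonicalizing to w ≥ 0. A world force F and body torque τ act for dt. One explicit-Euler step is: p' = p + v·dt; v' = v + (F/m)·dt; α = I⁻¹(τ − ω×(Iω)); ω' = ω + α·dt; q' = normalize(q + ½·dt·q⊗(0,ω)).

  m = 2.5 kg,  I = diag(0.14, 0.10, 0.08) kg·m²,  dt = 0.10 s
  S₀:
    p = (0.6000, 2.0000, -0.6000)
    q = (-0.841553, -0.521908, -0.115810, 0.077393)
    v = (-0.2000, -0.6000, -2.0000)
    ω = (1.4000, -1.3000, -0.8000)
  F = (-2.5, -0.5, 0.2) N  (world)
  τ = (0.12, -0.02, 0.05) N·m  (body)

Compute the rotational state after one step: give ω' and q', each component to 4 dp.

ω' = (1.5006, -1.2528, -0.8285)
q' = (-0.8051, -0.5681, -0.0762, 0.1523)

(τ − ω×Iω)/I = (1.0057, 0.4720, -0.2850)
ω' = ω + α·dt = (1.5006, -1.2528, -0.8285)
2q̇ = q⊗(0,ω) = (0.6420326, -0.9849153, 0.7848427, 1.5138568)
q + ½dt·q⊗(0,ω), renormalized = (-0.8051, -0.5681, -0.0762, 0.1523)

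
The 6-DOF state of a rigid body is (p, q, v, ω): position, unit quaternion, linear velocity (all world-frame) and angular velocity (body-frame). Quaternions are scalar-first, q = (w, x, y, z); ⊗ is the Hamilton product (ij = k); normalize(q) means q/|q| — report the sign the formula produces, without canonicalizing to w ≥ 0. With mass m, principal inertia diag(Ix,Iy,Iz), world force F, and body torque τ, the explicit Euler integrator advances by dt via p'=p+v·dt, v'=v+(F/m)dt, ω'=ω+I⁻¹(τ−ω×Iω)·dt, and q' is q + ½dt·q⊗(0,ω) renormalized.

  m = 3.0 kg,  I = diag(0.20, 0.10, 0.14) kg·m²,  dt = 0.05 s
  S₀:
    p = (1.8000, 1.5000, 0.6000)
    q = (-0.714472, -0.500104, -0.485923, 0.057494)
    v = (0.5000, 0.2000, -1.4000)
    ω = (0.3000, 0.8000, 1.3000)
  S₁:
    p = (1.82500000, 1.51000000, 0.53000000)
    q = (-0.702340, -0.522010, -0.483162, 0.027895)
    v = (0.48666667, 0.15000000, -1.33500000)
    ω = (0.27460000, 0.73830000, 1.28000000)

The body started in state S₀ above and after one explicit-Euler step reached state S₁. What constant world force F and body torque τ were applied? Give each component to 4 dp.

Δv = v₁−v₀ = (-0.01333333, -0.05000000, 0.06500000)
F = m·Δv/dt = (-0.8000, -3.0000, 3.9000)
Δω = ω₁−ω₀ = (-0.02540000, -0.06170000, -0.02000000)
applied torque τ = (-0.0600, -0.1000, -0.0800)

F = (-0.8000, -3.0000, 3.9000)
τ = (-0.0600, -0.1000, -0.0800)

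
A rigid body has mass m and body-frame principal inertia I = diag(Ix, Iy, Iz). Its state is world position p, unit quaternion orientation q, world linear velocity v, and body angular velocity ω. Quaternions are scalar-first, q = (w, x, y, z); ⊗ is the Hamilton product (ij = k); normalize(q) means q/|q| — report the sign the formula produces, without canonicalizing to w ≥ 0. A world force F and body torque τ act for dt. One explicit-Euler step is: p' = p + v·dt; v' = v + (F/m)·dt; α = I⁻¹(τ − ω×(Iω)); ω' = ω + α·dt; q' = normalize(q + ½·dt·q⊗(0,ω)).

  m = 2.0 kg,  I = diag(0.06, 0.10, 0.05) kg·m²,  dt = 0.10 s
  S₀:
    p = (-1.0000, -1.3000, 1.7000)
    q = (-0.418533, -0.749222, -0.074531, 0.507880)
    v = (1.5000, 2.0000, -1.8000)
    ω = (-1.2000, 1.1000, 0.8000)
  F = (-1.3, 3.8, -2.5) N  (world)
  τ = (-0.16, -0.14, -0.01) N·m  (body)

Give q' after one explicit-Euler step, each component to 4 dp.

Hamilton product q⊗(0,ω) = (-1.2233863, -0.1160532, -0.4704647, -1.2484078)
updated quaternion q' = (-0.4777, -0.7519, -0.0977, 0.4436)

q' = (-0.4777, -0.7519, -0.0977, 0.4436)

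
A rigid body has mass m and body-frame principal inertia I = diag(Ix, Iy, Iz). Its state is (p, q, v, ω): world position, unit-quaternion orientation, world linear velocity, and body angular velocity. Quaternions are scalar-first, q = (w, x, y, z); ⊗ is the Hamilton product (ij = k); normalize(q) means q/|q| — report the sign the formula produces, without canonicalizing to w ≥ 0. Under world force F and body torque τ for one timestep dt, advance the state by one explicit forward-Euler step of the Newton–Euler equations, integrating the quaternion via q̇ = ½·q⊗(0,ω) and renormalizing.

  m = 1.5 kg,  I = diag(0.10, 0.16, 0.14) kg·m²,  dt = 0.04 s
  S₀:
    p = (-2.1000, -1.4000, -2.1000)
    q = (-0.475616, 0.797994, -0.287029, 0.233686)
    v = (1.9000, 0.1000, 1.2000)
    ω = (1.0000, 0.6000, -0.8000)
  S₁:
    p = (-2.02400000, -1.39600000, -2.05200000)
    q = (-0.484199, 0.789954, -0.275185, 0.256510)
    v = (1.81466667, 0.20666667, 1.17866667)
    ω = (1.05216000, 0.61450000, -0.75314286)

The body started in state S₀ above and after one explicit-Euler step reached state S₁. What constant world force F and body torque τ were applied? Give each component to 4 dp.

v₁ − v₀ = (-0.08533333, 0.10666667, -0.02133333)
F = m·Δv/dt = (-3.2000, 4.0000, -0.8000)
Δω = ω₁−ω₀ = (0.05216000, 0.01450000, 0.04685714)
precession coupling = (0.0096, 0.0320, 0.0360)
τ = I·(Δω/dt) + ω₀×(Iω₀) = (0.1400, 0.0900, 0.2000)

F = (-3.2000, 4.0000, -0.8000)
τ = (0.1400, 0.0900, 0.2000)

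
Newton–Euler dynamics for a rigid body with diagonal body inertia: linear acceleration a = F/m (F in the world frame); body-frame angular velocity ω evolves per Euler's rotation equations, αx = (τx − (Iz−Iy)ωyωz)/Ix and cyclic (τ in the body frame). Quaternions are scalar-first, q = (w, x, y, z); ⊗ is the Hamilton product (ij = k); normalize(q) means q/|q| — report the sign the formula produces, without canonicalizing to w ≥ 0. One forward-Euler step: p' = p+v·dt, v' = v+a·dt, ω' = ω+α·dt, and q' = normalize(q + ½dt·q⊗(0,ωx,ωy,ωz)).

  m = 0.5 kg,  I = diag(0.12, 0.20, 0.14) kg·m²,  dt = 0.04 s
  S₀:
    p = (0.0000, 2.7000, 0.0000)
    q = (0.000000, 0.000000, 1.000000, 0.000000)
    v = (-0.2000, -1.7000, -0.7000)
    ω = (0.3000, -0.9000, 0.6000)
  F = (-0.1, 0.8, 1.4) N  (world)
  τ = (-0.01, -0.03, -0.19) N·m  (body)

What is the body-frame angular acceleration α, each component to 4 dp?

precession coupling ω×(Iω) = (0.0324, -0.0036, -0.0216)
angular accel α = (-0.3533, -0.1320, -1.2029)

α = (-0.3533, -0.1320, -1.2029)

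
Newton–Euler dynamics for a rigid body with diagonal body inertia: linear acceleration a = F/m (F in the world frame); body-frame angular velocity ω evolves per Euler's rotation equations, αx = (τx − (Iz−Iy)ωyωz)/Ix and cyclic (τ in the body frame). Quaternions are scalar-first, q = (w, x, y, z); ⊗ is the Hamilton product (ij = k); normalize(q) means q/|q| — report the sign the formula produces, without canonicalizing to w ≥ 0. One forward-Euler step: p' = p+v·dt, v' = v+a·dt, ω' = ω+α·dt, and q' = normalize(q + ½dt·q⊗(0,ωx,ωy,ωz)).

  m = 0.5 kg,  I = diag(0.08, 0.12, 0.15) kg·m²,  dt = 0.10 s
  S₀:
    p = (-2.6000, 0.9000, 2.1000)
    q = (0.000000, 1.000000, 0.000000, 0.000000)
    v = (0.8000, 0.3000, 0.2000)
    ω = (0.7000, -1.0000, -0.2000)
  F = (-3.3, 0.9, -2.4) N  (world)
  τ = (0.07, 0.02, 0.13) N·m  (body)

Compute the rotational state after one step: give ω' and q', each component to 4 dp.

ω' = (0.7800, -0.9915, -0.0947)
q' = (-0.0349, 0.9981, 0.0100, -0.0499)

gyro term ω×Iω = (0.0060, 0.0098, -0.0280)
(τ − ω×Iω)/I = (0.8000, 0.0850, 1.0533)
ω + α·dt = (0.7800, -0.9915, -0.0947)
q⊗(0,ω) = (-0.7000000, 0.0000000, 0.2000000, -1.0000000)
q + ½dt·q⊗(0,ω), renormalized = (-0.0349, 0.9981, 0.0100, -0.0499)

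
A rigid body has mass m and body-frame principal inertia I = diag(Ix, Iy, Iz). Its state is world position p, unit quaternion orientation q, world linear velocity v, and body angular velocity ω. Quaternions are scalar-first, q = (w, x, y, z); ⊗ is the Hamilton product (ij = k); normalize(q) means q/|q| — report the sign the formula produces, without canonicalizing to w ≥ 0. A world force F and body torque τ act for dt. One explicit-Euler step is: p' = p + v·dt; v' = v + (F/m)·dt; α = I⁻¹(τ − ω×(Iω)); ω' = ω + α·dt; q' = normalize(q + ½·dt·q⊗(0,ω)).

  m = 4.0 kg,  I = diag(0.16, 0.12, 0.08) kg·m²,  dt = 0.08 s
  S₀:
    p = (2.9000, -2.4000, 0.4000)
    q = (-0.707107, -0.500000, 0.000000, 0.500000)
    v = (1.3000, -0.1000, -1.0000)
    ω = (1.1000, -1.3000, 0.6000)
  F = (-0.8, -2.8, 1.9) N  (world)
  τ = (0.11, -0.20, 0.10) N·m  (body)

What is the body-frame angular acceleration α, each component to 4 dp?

α = (0.4925, -2.1067, 0.5350)

ω×(Iω) gyroscopic = (0.0312, 0.0528, 0.0572)
α = I⁻¹(τ − ω×Iω) = (0.4925, -2.1067, 0.5350)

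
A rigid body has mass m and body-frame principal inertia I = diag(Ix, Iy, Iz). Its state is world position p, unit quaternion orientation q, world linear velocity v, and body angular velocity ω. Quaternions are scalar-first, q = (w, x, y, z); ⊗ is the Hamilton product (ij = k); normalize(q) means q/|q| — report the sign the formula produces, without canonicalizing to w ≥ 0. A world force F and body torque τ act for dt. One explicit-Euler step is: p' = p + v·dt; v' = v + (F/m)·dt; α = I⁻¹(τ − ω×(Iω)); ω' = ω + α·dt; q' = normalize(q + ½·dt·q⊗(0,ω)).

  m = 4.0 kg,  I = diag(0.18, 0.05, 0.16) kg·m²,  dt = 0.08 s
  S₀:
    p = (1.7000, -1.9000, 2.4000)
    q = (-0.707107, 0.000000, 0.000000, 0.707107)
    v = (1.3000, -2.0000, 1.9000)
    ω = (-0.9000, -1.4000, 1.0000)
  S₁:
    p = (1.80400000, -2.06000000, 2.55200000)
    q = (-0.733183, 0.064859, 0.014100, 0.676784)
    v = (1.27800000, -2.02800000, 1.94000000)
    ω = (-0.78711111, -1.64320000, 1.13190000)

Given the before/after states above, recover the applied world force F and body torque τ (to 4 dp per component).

F = (-1.1000, -1.4000, 2.0000)
τ = (0.1000, -0.1700, 0.1000)

Δω = ω₁−ω₀ = (0.11288889, -0.24320000, 0.13190000)
ω₀×(Iω₀) = (-0.1540, -0.0180, -0.1638)
I·α + gyro = (0.1000, -0.1700, 0.1000)
velocity change Δv = (-0.02200000, -0.02800000, 0.04000000)
applied force F = (-1.1000, -1.4000, 2.0000)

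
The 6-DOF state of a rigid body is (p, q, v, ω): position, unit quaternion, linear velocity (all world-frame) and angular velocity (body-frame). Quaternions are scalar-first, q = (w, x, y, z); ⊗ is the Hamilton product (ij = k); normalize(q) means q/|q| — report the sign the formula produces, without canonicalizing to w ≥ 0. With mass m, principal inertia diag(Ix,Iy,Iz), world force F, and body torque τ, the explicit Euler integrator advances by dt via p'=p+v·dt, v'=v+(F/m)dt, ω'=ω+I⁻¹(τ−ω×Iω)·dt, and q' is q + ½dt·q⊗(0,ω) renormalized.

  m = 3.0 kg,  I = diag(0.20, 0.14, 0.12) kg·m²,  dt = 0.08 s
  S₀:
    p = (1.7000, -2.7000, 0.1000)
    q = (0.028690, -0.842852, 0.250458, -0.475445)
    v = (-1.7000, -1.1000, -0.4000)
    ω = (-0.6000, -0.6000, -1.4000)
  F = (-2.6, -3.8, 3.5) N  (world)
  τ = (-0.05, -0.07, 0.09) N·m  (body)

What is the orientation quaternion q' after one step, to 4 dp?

q' = (-0.0121, -0.8671, 0.2135, -0.4498)

Hamilton product q⊗(0,ω) = (-1.0210594, -0.6531222, -0.9119398, 0.6158200)
updated quaternion q' = (-0.0121, -0.8671, 0.2135, -0.4498)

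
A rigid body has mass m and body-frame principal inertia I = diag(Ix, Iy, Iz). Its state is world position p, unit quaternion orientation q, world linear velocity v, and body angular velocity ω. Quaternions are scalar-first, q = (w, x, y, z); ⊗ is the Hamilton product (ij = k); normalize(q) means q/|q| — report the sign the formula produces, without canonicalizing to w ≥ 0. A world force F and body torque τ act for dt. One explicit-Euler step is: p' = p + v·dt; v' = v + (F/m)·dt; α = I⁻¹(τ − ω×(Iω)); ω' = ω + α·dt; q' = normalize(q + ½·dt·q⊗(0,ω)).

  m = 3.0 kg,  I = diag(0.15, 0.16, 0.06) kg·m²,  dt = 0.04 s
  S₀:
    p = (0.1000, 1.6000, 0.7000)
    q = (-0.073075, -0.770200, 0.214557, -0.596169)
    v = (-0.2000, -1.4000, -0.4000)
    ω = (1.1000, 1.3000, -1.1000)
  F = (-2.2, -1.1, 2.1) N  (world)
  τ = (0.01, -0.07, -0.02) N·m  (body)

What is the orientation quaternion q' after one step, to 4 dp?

Hamilton product q⊗(0,ω) = (-0.0874900, 0.4586245, -1.5980034, -1.1568902)
q + ½dt·q⊗(0,ω), renormalized = (-0.0748, -0.7604, 0.1824, -0.6188)

q' = (-0.0748, -0.7604, 0.1824, -0.6188)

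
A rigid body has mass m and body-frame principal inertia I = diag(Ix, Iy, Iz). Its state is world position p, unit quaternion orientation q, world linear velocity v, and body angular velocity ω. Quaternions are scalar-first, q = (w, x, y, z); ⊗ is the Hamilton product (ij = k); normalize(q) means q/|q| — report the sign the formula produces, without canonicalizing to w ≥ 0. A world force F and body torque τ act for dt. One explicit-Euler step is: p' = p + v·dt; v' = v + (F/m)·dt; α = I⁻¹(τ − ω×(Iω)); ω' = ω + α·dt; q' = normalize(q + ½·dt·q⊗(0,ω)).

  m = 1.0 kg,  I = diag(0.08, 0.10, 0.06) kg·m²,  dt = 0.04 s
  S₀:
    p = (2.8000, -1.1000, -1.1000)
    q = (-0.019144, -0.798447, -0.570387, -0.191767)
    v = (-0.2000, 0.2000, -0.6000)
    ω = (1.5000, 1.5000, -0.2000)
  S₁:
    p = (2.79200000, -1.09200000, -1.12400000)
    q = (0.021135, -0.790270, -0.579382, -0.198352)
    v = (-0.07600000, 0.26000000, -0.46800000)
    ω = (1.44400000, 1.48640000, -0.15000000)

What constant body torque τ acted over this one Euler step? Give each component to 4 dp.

τ = (-0.1000, -0.0400, 0.1200)

Δω = ω₁−ω₀ = (-0.05600000, -0.01360000, 0.05000000)
gyro term ω₀×Iω₀ = (0.0120, -0.0060, 0.0450)
τ = I·(Δω/dt) + ω₀×(Iω₀) = (-0.1000, -0.0400, 0.1200)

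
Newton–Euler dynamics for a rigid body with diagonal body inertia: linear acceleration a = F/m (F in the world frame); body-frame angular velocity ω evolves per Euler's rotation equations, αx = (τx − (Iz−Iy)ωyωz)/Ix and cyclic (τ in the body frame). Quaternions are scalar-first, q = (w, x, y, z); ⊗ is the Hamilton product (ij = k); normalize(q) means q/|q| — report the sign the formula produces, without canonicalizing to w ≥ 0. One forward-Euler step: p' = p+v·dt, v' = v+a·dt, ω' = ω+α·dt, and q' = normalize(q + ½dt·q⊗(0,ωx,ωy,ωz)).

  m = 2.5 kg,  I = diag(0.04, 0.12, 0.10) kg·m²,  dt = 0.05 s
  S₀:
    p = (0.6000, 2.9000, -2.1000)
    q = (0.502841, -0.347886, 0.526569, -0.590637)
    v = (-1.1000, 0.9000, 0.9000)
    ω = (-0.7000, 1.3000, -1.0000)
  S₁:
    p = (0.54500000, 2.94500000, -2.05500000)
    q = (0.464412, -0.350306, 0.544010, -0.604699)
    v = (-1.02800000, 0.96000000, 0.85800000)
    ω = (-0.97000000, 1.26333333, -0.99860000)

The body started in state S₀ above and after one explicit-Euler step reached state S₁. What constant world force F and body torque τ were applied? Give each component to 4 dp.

ω₁ − ω₀ = (-0.27000000, -0.03666667, 0.00140000)
ω₀×(Iω₀) = (0.0260, -0.0420, -0.0728)
applied torque τ = (-0.1900, -0.1300, -0.0700)
velocity change Δv = (0.07200000, 0.06000000, -0.04200000)
applied force F = (3.6000, 3.0000, -2.1000)

F = (3.6000, 3.0000, -2.1000)
τ = (-0.1900, -0.1300, -0.0700)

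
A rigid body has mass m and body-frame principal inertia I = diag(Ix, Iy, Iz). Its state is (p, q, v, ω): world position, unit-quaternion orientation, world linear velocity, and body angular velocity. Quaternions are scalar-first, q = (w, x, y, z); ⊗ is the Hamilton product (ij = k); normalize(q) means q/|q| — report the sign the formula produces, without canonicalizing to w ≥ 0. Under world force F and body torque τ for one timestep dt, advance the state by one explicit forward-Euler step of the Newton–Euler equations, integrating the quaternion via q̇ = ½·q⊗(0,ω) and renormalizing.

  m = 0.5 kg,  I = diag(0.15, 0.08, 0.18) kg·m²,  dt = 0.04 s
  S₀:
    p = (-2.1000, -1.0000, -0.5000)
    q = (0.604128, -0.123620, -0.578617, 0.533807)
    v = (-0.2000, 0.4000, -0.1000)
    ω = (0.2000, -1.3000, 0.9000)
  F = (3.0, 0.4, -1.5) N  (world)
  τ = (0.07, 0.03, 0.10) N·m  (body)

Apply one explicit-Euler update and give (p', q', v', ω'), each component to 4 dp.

p' = (-2.1080, -0.9840, -0.5040)
q' = (0.5797, -0.1177, -0.5897, 0.5499)
v' = (0.0400, 0.4320, -0.2200)
ω' = (0.2499, -1.2823, 0.9182)

linear accel F/m = (6.0000, 0.8000, -3.0000)
p' = p + v·dt = (-2.1080, -0.9840, -0.5040)
v + (F/m)dt = (0.0400, 0.4320, -0.2200)
ω×(Iω) gyroscopic = (-0.1170, -0.0054, 0.0182)
(τ − ω×Iω)/I = (1.2467, 0.4425, 0.4544)
new body rate ω' = (0.2499, -1.2823, 0.9182)
q⊗(0,ω) = (-1.2079044, 0.2940194, -0.5673470, 0.8201446)
updated quaternion q' = (0.5797, -0.1177, -0.5897, 0.5499)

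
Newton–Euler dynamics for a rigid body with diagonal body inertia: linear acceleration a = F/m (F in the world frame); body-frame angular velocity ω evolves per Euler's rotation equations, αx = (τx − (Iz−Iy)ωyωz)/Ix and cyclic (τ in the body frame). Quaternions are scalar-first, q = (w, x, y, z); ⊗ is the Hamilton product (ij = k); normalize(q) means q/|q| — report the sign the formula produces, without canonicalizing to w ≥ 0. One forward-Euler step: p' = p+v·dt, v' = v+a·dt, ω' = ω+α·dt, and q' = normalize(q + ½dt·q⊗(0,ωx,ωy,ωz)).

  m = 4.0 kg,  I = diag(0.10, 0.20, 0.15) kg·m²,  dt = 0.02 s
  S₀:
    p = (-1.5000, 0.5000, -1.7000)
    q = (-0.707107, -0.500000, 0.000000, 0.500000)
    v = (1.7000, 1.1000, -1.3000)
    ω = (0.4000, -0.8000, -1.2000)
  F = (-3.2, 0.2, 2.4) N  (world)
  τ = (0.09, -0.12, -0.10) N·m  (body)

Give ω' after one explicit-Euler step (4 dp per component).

ω×(Iω) gyroscopic = (-0.0480, 0.0240, -0.0320)
(τ − ω×Iω)/I = (1.3800, -0.7200, -0.4533)
new body rate ω' = (0.4276, -0.8144, -1.2091)

ω' = (0.4276, -0.8144, -1.2091)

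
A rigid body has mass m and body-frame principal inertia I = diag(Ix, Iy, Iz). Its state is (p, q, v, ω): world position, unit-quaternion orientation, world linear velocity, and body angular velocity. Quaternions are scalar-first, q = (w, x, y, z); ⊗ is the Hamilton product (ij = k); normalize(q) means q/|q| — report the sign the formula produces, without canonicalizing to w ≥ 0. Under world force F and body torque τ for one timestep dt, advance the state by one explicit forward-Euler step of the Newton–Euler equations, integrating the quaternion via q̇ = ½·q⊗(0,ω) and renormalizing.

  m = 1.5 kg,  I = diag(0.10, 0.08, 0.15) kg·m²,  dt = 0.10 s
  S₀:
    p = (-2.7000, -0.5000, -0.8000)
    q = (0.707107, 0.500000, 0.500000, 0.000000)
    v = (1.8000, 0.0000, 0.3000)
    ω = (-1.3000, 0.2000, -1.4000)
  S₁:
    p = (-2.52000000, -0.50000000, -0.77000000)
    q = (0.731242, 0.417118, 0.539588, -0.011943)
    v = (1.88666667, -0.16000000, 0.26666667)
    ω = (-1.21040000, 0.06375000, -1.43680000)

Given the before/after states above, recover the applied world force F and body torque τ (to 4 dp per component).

F = (1.3000, -2.4000, -0.5000)
τ = (0.0700, -0.2000, -0.0500)

Δω = ω₁−ω₀ = (0.08960000, -0.13625000, -0.03680000)
precession coupling = (-0.0196, -0.0910, 0.0052)
applied torque τ = (0.0700, -0.2000, -0.0500)
Δv = v₁−v₀ = (0.08666667, -0.16000000, -0.03333333)
F = m·Δv/dt = (1.3000, -2.4000, -0.5000)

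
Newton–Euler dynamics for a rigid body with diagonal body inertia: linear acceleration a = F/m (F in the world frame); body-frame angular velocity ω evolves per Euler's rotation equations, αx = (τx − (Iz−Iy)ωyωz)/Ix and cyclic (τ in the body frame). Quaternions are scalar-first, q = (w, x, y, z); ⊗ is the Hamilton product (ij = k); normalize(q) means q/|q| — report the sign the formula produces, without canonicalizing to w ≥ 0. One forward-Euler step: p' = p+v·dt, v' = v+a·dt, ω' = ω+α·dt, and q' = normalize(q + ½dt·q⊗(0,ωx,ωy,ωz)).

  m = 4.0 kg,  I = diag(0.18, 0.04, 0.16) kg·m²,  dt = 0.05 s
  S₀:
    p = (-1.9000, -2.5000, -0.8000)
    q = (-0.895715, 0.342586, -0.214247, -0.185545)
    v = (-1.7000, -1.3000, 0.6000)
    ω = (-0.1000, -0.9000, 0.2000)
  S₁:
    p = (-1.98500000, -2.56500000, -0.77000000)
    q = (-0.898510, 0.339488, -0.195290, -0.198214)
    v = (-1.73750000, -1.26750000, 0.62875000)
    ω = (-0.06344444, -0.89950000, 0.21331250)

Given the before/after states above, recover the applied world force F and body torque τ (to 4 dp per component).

rate change Δω = (0.03655556, 0.00050000, 0.01331250)
I·α + gyro = (0.1100, 0.0000, 0.0300)
velocity change Δv = (-0.03750000, 0.03250000, 0.02875000)
m·(v₁−v₀)/dt = (-3.0000, 2.6000, 2.3000)

F = (-3.0000, 2.6000, 2.3000)
τ = (0.1100, 0.0000, 0.0300)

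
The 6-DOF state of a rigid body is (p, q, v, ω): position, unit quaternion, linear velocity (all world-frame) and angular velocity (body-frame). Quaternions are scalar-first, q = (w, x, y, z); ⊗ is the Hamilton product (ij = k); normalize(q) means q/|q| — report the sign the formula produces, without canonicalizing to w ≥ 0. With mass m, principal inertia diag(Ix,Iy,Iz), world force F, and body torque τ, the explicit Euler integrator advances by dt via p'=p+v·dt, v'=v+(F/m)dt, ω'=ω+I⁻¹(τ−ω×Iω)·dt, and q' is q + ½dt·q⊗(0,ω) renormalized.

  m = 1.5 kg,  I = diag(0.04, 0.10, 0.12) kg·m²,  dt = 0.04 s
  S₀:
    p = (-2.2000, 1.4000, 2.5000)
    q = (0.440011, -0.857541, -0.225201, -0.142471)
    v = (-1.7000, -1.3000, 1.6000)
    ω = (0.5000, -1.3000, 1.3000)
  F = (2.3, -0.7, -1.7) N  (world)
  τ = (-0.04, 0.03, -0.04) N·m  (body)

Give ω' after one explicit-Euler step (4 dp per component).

ω' = (0.4938, -1.2672, 1.2997)

gyro term ω×Iω = (-0.0338, -0.0520, -0.0390)
(τ − ω×Iω)/I = (-0.1550, 0.8200, -0.0083)
ω' = ω + α·dt = (0.4938, -1.2672, 1.2997)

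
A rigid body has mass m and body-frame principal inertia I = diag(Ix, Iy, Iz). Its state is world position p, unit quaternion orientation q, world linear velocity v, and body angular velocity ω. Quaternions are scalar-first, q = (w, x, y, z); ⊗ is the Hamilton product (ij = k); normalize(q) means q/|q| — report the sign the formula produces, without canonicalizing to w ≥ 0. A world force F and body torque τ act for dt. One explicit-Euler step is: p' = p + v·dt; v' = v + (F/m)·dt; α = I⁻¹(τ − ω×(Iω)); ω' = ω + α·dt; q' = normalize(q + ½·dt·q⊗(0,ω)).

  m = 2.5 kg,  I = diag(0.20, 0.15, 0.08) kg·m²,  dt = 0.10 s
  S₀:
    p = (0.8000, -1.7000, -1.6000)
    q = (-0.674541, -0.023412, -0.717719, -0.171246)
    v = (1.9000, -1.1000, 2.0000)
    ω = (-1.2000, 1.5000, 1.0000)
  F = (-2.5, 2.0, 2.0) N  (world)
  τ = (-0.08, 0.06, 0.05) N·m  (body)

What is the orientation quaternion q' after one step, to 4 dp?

q' = (-0.6100, -0.0059, -0.7525, -0.2483)

2q̇ = q⊗(0,ω) = (1.2197301, 0.3485992, -0.7829043, -1.5709218)
q' = normalize(q + ½dt·q⊗(0,ω)) = (-0.6100, -0.0059, -0.7525, -0.2483)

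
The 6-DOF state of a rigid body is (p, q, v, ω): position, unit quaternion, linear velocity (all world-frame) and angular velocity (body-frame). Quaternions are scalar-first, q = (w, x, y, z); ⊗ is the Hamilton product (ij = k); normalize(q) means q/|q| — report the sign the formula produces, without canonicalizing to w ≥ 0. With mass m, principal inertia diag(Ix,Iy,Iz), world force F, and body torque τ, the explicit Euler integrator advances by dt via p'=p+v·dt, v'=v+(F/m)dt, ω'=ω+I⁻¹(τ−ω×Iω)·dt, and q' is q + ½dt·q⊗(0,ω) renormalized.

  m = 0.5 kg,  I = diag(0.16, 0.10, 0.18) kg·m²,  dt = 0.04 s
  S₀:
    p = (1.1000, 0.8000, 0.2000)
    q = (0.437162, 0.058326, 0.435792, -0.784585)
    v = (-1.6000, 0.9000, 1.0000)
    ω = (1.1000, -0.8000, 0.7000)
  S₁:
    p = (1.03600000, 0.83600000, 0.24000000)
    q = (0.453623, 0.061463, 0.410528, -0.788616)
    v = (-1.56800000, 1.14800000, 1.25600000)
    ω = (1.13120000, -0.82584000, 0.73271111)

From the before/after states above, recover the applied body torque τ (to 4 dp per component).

rate change Δω = (0.03120000, -0.02584000, 0.03271111)
I·α + gyro = (0.0800, -0.0800, 0.2000)

τ = (0.0800, -0.0800, 0.2000)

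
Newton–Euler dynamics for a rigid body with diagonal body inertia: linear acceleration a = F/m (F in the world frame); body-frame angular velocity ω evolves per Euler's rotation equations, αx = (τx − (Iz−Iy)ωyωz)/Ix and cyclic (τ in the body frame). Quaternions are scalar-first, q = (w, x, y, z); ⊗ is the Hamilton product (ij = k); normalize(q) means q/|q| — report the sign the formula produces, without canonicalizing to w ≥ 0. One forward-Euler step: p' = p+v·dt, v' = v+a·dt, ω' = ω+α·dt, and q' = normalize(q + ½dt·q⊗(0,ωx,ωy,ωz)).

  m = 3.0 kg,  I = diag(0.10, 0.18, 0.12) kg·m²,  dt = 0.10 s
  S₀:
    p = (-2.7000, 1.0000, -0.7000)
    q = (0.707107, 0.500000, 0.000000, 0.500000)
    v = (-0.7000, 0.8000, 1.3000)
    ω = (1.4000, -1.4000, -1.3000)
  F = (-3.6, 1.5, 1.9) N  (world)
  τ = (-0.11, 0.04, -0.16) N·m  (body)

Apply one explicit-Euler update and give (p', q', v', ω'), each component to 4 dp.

p' = (-2.7700, 1.0800, -0.5700)
q' = (0.6997, 0.5804, 0.0179, 0.4161)
v' = (-0.8200, 0.8500, 1.3633)
ω' = (1.3992, -1.3980, -1.3027)

(τ − ω×Iω)/I = (-0.0080, 0.0200, -0.0267)
ω' = ω + α·dt = (1.3992, -1.3980, -1.3027)
2q̇ = q⊗(0,ω) = (-0.0500000, 1.6899498, 0.3600502, -1.6192391)
updated quaternion q' = (0.6997, 0.5804, 0.0179, 0.4161)
p + v·dt = (-2.7700, 1.0800, -0.5700)
v + (F/m)dt = (-0.8200, 0.8500, 1.3633)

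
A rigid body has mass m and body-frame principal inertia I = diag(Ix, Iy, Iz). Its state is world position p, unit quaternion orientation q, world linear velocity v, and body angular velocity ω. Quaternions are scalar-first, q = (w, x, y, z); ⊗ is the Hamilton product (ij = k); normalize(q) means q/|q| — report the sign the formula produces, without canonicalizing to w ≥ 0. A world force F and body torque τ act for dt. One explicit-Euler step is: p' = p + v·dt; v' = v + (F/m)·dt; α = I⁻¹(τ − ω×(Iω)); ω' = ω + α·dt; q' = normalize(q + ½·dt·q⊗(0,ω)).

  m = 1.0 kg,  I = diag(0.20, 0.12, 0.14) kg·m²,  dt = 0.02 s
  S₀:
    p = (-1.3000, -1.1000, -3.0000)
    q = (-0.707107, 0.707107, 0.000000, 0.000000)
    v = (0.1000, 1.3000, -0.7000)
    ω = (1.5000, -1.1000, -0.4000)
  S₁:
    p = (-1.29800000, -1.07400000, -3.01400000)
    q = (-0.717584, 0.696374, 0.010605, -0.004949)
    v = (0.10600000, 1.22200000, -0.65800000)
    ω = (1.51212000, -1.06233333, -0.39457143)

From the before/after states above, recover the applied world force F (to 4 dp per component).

v₁ − v₀ = (0.00600000, -0.07800000, 0.04200000)
F = m·Δv/dt = (0.3000, -3.9000, 2.1000)

F = (0.3000, -3.9000, 2.1000)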